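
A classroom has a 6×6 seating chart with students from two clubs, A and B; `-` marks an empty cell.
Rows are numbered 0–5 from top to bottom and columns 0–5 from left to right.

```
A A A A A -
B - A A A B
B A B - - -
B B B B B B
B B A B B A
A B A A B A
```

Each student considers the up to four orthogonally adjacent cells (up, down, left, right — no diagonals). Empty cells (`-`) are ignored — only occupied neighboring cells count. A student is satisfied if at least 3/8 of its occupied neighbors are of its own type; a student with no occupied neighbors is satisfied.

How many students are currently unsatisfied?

9

Row 0: (0,0)A 1/2 satisfied · (0,1)A 2/2 satisfied · (0,2)A 3/3 satisfied · (0,3)A 3/3 satisfied · (0,4)A 2/2 satisfied
Row 1: (1,0)B 1/2 satisfied · (1,2)A 2/3 satisfied · (1,3)A 3/3 satisfied · (1,4)A 2/3 satisfied · (1,5)B 0/1 not
Row 2: (2,0)B 2/3 satisfied · (2,1)A 0/3 not · (2,2)B 1/3 not
Row 3: (3,0)B 3/3 satisfied · (3,1)B 3/4 satisfied · (3,2)B 3/4 satisfied · (3,3)B 3/3 satisfied · (3,4)B 3/3 satisfied · (3,5)B 1/2 satisfied
Row 4: (4,0)B 2/3 satisfied · (4,1)B 3/4 satisfied · (4,2)A 1/4 not · (4,3)B 2/4 satisfied · (4,4)B 3/4 satisfied · (4,5)A 1/3 not
Row 5: (5,0)A 0/2 not · (5,1)B 1/3 not · (5,2)A 2/3 satisfied · (5,3)A 1/3 not · (5,4)B 1/3 not · (5,5)A 1/2 satisfied
Unsatisfied: (1,5), (2,1), (2,2), (4,2), (4,5), (5,0), (5,1), (5,3), (5,4) — 9 in total.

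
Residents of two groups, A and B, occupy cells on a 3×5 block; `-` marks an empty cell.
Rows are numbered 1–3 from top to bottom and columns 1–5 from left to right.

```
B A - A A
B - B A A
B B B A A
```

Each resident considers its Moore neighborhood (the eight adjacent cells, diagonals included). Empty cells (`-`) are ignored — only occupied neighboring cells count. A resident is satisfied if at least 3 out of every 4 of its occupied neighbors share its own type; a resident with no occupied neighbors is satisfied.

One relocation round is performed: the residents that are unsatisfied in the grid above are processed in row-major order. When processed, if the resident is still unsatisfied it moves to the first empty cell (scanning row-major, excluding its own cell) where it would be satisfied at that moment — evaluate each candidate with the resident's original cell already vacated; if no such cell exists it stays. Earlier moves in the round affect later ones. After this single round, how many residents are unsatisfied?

5

Initially unsatisfied (in order): (1,1), (1,2), (2,3), (2,4), (3,3), (3,4).
  (1,1) → (2,2).
  (1,2): no empty cell satisfies it; stays.
  (2,3): no empty cell satisfies it; stays.
  (2,4): no empty cell satisfies it; stays.
  (3,3): no empty cell satisfies it; stays.
  (3,4): no empty cell satisfies it; stays.
Resulting grid:
- A - A A
B B B A A
B B B A A
Unsatisfied now: (1,2), (2,3), (2,4), (3,3), (3,4).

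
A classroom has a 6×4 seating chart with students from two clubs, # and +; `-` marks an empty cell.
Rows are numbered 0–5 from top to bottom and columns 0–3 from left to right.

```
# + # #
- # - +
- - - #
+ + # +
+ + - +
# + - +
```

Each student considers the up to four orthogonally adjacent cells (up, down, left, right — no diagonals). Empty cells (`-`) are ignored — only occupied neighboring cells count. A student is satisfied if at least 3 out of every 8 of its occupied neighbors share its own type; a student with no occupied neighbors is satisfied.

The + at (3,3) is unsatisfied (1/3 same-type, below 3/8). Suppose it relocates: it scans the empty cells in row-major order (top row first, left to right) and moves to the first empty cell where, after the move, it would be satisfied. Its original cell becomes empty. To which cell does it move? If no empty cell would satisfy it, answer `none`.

(2,0)

Vacating (3,3). Empty cells in order:
  (1,0): 0/2 same-type → still unsatisfied.
  (1,2): 1/3 same-type → still unsatisfied.
  (2,0): 1/1 same-type → satisfied — stop here.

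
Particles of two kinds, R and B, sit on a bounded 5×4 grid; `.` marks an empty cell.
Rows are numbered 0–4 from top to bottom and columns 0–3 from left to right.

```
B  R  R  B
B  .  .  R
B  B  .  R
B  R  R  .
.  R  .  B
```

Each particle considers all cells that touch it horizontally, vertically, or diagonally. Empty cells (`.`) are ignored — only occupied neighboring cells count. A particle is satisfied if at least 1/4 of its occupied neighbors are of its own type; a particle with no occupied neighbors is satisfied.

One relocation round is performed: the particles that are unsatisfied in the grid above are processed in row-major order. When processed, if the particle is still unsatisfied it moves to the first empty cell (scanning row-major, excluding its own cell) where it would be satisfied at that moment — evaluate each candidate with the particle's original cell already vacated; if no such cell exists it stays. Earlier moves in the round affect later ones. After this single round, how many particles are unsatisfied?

1

Initially unsatisfied (in order): (0,3), (4,3).
  (0,3) → (1,1).
  (4,3) → (1,2).
Resulting grid:
B R R .
B B B R
B B . R
B R R .
. R . .
Unsatisfied now: (0,1).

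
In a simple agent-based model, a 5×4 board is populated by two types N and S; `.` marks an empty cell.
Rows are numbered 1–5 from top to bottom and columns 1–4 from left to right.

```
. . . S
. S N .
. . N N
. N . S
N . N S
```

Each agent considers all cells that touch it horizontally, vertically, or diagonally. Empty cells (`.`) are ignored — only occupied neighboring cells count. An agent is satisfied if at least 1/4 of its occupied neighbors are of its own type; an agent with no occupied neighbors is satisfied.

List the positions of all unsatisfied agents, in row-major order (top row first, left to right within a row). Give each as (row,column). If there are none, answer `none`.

(1,4), (2,2)

(1,4)S 0/1 ✗
(2,2)S 0/2 ✗
(2,3)N 2/4 ✓
(3,3)N 3/5 ✓
(3,4)N 2/3 ✓
(4,2)N 3/3 ✓
(4,4)S 1/4 ✓
(5,1)N 1/1 ✓
(5,3)N 1/3 ✓
(5,4)S 1/2 ✓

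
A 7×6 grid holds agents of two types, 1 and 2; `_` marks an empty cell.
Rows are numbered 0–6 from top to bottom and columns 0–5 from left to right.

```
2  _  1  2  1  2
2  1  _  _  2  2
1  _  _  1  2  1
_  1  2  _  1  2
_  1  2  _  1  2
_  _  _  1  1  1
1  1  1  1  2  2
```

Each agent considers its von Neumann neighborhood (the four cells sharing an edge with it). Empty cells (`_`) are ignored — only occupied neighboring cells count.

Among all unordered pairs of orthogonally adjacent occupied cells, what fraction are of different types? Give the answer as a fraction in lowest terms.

Scan each occupied cell's neighbors to the right and below so each pair is counted once.
Row 0: 2(0,0)–2(1,0)= 1(0,2)–2(0,3)≠ 2(0,3)–1(0,4)≠ 1(0,4)–2(0,5)≠ 1(0,4)–2(1,4)≠ 2(0,5)–2(1,5)=  → 4/6 unlike.
Row 1: 2(1,0)–1(1,1)≠ 2(1,0)–1(2,0)≠ 2(1,4)–2(1,5)= 2(1,4)–2(2,4)= 2(1,5)–1(2,5)≠  → 3/5 unlike.
Row 2: 1(2,3)–2(2,4)≠ 2(2,4)–1(2,5)≠ 2(2,4)–1(3,4)≠ 1(2,5)–2(3,5)≠  → 4/4 unlike.
Row 3: 1(3,1)–2(3,2)≠ 1(3,1)–1(4,1)= 2(3,2)–2(4,2)= 1(3,4)–2(3,5)≠ 1(3,4)–1(4,4)= 2(3,5)–2(4,5)=  → 2/6 unlike.
Row 4: 1(4,1)–2(4,2)≠ 1(4,4)–2(4,5)≠ 1(4,4)–1(5,4)= 2(4,5)–1(5,5)≠  → 3/4 unlike.
Row 5: 1(5,3)–1(5,4)= 1(5,3)–1(6,3)= 1(5,4)–1(5,5)= 1(5,4)–2(6,4)≠ 1(5,5)–2(6,5)≠  → 2/5 unlike.
Row 6: 1(6,0)–1(6,1)= 1(6,1)–1(6,2)= 1(6,2)–1(6,3)= 1(6,3)–2(6,4)≠ 2(6,4)–2(6,5)=  → 1/5 unlike.
Total adjacent occupied pairs: 35; unlike-type pairs: 19.
19/35 is already in lowest terms.

19/35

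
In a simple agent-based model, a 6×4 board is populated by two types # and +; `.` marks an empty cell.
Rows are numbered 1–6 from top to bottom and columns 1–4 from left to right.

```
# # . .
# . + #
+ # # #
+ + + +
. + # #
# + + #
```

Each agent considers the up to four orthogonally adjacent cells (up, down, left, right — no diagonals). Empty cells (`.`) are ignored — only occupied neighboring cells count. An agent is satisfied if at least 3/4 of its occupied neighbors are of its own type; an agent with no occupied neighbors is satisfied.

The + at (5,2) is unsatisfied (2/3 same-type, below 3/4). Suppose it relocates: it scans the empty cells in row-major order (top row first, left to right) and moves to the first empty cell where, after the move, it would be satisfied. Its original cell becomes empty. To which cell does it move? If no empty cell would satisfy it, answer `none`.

none

Vacating (5,2). Empty cells in order:
  (1,3): 1/2 same-type → still unsatisfied.
  (1,4): 0/1 same-type → still unsatisfied.
  (2,2): 1/4 same-type → still unsatisfied.
  (5,1): 1/2 same-type → still unsatisfied.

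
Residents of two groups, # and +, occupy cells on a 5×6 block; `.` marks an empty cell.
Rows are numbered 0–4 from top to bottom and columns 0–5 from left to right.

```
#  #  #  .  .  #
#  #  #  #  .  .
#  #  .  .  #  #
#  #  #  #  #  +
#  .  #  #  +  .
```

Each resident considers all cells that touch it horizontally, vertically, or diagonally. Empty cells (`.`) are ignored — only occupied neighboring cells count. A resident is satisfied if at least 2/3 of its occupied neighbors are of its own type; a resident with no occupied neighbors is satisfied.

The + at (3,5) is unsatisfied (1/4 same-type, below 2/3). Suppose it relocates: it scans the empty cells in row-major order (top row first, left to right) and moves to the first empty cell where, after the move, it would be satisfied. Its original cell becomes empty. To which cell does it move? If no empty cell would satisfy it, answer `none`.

none

Vacating (3,5). Empty cells in order:
  (0,3): 0/3 same-type → still unsatisfied.
  (0,4): 0/2 same-type → still unsatisfied.
  (1,4): 0/4 same-type → still unsatisfied.
  (1,5): 0/3 same-type → still unsatisfied.
  (2,2): 0/7 same-type → still unsatisfied.
  (2,3): 0/6 same-type → still unsatisfied.
  (4,1): 0/5 same-type → still unsatisfied.
  (4,5): 1/2 same-type → still unsatisfied.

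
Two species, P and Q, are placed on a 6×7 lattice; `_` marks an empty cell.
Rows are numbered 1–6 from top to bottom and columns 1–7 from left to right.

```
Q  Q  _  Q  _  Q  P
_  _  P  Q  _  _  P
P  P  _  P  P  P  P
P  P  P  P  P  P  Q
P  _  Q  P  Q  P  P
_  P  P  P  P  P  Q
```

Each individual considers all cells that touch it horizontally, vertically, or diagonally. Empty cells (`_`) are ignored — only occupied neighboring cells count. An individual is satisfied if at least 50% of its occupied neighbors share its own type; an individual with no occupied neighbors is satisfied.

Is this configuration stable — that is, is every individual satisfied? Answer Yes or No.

No

(1,1)Q 1/1 satisfied
(1,2)Q 1/2 satisfied
(1,4)Q 1/2 satisfied
(1,6)Q 0/2 not
(1,7)P 1/2 satisfied
(2,3)P 2/5 not
(2,4)Q 1/4 not
(2,7)P 3/4 satisfied
(3,1)P 3/3 satisfied
(3,2)P 5/5 satisfied
(3,4)P 5/6 satisfied
(3,5)P 5/6 satisfied
(3,6)P 5/6 satisfied
(3,7)P 3/4 satisfied
(4,1)P 4/4 satisfied
(4,2)P 5/6 satisfied
(4,3)P 5/6 satisfied
(4,4)P 5/7 satisfied
(4,5)P 7/8 satisfied
(4,6)P 6/8 satisfied
(4,7)Q 0/5 not
(5,1)P 3/3 satisfied
(5,3)Q 0/7 not
(5,4)P 6/8 satisfied
(5,5)Q 0/8 not
(5,6)P 5/8 satisfied
(5,7)P 3/5 satisfied
(6,2)P 2/3 satisfied
(6,3)P 3/4 satisfied
(6,4)P 3/5 satisfied
(6,5)P 4/5 satisfied
(6,6)P 3/5 satisfied
(6,7)Q 0/3 not
For instance (1,6) has only 0/2 same-type neighbors, below 1/2.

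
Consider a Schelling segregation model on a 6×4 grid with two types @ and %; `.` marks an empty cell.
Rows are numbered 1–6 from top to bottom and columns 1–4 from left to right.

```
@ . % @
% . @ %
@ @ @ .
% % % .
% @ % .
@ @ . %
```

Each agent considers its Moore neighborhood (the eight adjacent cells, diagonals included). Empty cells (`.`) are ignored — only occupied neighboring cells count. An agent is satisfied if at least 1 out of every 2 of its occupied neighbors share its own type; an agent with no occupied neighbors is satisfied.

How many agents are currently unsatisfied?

(1,1)@ 0/1 ✗
(1,3)% 1/3 ✗
(1,4)@ 1/3 ✗
(2,1)% 0/3 ✗
(2,3)@ 3/5 ✓
(2,4)% 1/4 ✗
(3,1)@ 1/4 ✗
(3,2)@ 3/7 ✗
(3,3)@ 2/5 ✗
(4,1)% 2/5 ✗
(4,2)% 4/8 ✓
(4,3)% 2/5 ✗
(5,1)% 2/5 ✗
(5,2)@ 2/7 ✗
(5,3)% 3/5 ✓
(6,1)@ 2/3 ✓
(6,2)@ 2/4 ✓
(6,4)% 1/1 ✓
Unsatisfied: (1,1), (1,3), (1,4), (2,1), (2,4), (3,1), (3,2), (3,3), (4,1), (4,3), (5,1), (5,2) — 12 in total.

12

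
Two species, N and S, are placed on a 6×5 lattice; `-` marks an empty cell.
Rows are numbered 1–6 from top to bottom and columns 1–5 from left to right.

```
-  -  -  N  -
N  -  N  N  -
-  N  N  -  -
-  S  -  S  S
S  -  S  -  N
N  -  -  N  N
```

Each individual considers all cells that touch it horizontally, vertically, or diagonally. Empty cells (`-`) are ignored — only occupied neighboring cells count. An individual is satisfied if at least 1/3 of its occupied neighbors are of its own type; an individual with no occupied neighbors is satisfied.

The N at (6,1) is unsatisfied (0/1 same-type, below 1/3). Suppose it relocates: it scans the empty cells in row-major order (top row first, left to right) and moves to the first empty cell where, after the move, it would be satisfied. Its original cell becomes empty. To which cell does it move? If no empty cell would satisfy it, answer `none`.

Vacating (6,1). Empty cells in order:
  (1,1): 1/1 same-type → satisfied — stop here.

(1,1)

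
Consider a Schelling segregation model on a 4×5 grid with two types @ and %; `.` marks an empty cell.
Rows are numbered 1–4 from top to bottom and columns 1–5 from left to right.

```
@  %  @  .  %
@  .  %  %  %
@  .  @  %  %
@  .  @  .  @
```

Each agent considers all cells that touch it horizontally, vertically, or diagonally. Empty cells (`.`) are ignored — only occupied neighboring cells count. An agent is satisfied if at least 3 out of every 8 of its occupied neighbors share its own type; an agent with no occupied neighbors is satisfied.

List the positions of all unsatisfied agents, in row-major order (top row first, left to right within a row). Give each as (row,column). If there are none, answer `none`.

(1,2), (1,3), (3,3), (4,5)

Row 1: (1,1)@ 1/2 ok · (1,2)% 1/4 unhappy · (1,3)@ 0/3 unhappy · (1,5)% 2/2 ok
Row 2: (2,1)@ 2/3 ok · (2,3)% 3/5 ok · (2,4)% 5/7 ok · (2,5)% 4/4 ok
Row 3: (3,1)@ 2/2 ok · (3,3)@ 1/4 unhappy · (3,4)% 4/7 ok · (3,5)% 3/4 ok
Row 4: (4,1)@ 1/1 ok · (4,3)@ 1/2 ok · (4,5)@ 0/2 unhappy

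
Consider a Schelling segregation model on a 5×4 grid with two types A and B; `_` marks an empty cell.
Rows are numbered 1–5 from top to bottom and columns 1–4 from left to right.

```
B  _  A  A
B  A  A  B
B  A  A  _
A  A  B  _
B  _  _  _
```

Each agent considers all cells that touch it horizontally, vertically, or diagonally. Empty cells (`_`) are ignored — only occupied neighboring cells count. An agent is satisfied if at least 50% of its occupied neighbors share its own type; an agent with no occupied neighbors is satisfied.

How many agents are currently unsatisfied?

(1,1)B 1/2 ✓
(1,3)A 3/4 ✓
(1,4)A 2/3 ✓
(2,1)B 2/4 ✓
(2,2)A 4/7 ✓
(2,3)A 5/6 ✓
(2,4)B 0/4 ✗
(3,1)B 1/5 ✗
(3,2)A 5/8 ✓
(3,3)A 4/6 ✓
(4,1)A 2/4 ✓
(4,2)A 3/6 ✓
(4,3)B 0/3 ✗
(5,1)B 0/2 ✗
Unsatisfied: (2,4), (3,1), (4,3), (5,1) — 4 in total.

4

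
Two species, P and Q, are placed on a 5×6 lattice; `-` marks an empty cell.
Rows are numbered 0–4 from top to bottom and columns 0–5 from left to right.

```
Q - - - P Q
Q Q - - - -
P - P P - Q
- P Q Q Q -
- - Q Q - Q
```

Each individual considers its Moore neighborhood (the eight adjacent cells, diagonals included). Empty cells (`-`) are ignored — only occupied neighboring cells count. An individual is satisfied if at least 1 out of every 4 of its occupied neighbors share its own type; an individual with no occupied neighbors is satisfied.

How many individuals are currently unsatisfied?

2

Row 0: (0,0)Q 2/2 satisfied · (0,4)P 0/1 not · (0,5)Q 0/1 not
Row 1: (1,0)Q 2/3 satisfied · (1,1)Q 2/4 satisfied
Row 2: (2,0)P 1/3 satisfied · (2,2)P 2/5 satisfied · (2,3)P 1/4 satisfied · (2,5)Q 1/1 satisfied
Row 3: (3,1)P 2/4 satisfied · (3,2)Q 3/6 satisfied · (3,3)Q 4/6 satisfied · (3,4)Q 4/5 satisfied
Row 4: (4,2)Q 3/4 satisfied · (4,3)Q 4/4 satisfied · (4,5)Q 1/1 satisfied
Unsatisfied: (0,4), (0,5) — 2 in total.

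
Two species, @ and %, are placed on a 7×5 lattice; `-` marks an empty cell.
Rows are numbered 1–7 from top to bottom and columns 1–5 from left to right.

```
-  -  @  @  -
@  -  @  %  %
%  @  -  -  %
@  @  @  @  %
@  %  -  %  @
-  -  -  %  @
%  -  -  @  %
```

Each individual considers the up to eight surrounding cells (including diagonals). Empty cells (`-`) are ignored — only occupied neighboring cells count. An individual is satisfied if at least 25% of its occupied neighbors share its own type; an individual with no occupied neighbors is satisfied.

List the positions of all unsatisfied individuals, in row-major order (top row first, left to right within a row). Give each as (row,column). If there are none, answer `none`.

(3,1), (5,2)

(1,3)@ 2/3 satisfied
(1,4)@ 2/4 satisfied
(2,1)@ 1/2 satisfied
(2,3)@ 3/4 satisfied
(2,4)% 2/5 satisfied
(2,5)% 2/3 satisfied
(3,1)% 0/4 not
(3,2)@ 5/6 satisfied
(3,5)% 3/4 satisfied
(4,1)@ 3/5 satisfied
(4,2)@ 4/6 satisfied
(4,3)@ 3/5 satisfied
(4,4)@ 2/5 satisfied
(4,5)% 2/4 satisfied
(5,1)@ 2/3 satisfied
(5,2)% 0/4 not
(5,4)% 2/6 satisfied
(5,5)@ 2/5 satisfied
(6,4)% 2/5 satisfied
(6,5)@ 2/5 satisfied
(7,1)% 0/0 satisfied
(7,4)@ 1/3 satisfied
(7,5)% 1/3 satisfied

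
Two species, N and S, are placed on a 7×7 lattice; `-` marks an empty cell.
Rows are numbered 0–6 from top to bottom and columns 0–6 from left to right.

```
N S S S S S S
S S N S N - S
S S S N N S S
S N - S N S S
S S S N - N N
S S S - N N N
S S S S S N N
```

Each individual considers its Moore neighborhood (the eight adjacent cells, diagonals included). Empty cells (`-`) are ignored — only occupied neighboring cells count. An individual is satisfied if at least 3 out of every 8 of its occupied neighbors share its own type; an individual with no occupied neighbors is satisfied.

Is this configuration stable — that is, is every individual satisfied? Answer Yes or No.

No

Row 0: (0,0)N 0/3 not · (0,1)S 3/5 satisfied · (0,2)S 4/5 satisfied · (0,3)S 3/5 satisfied · (0,4)S 3/4 satisfied · (0,5)S 3/4 satisfied · (0,6)S 2/2 satisfied
Row 1: (1,0)S 4/5 satisfied · (1,1)S 6/8 satisfied · (1,2)N 1/8 not · (1,3)S 4/8 satisfied · (1,4)N 2/7 not · (1,6)S 4/4 satisfied
Row 2: (2,0)S 4/5 satisfied · (2,1)S 5/7 satisfied · (2,2)S 4/7 satisfied · (2,3)N 4/7 satisfied · (2,4)N 3/7 satisfied · (2,5)S 4/7 satisfied · (2,6)S 4/4 satisfied
Row 3: (3,0)S 4/5 satisfied · (3,1)N 0/7 not · (3,3)S 2/6 not · (3,4)N 4/7 satisfied · (3,5)S 3/7 satisfied · (3,6)S 3/5 satisfied
Row 4: (4,0)S 4/5 satisfied · (4,1)S 6/7 satisfied · (4,2)S 4/6 satisfied · (4,3)N 2/5 satisfied · (4,5)N 5/7 satisfied · (4,6)N 3/5 satisfied
Row 5: (5,0)S 5/5 satisfied · (5,1)S 8/8 satisfied · (5,2)S 6/7 satisfied · (5,4)N 4/6 satisfied · (5,5)N 6/7 satisfied · (5,6)N 5/5 satisfied
Row 6: (6,0)S 3/3 satisfied · (6,1)S 5/5 satisfied · (6,2)S 4/4 satisfied · (6,3)S 3/4 satisfied · (6,4)S 1/4 not · (6,5)N 4/5 satisfied · (6,6)N 3/3 satisfied
For instance (0,0) has only 0/3 same-type neighbors, below 3/8.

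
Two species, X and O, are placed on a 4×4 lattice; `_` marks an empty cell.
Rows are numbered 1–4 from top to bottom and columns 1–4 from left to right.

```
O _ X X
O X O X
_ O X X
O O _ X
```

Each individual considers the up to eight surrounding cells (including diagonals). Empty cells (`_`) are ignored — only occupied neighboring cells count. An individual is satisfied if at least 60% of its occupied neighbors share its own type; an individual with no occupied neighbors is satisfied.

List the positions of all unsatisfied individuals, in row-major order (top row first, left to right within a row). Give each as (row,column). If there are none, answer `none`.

(1,1), (2,2), (2,3), (3,3)

Row 1: (1,1)O 1/2 unhappy · (1,3)X 3/4 ok · (1,4)X 2/3 ok
Row 2: (2,1)O 2/3 ok · (2,2)X 2/6 unhappy · (2,3)O 1/7 unhappy · (2,4)X 4/5 ok
Row 3: (3,2)O 4/6 ok · (3,3)X 4/7 unhappy · (3,4)X 3/4 ok
Row 4: (4,1)O 2/2 ok · (4,2)O 2/3 ok · (4,4)X 2/2 ok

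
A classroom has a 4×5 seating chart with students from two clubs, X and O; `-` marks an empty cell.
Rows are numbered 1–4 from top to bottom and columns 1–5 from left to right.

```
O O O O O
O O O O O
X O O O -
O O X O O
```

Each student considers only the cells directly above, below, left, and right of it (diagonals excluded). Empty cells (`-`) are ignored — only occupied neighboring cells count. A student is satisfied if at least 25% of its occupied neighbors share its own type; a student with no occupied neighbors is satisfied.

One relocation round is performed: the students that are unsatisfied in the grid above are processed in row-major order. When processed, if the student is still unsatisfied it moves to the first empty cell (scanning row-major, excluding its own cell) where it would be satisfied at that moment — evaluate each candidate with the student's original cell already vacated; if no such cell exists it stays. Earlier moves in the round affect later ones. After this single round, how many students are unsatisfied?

2

Initially unsatisfied (in order): (3,1), (4,3).
  (3,1): no empty cell satisfies it; stays.
  (4,3): no empty cell satisfies it; stays.
Resulting grid:
O O O O O
O O O O O
X O O O -
O O X O O
Unsatisfied now: (3,1), (4,3).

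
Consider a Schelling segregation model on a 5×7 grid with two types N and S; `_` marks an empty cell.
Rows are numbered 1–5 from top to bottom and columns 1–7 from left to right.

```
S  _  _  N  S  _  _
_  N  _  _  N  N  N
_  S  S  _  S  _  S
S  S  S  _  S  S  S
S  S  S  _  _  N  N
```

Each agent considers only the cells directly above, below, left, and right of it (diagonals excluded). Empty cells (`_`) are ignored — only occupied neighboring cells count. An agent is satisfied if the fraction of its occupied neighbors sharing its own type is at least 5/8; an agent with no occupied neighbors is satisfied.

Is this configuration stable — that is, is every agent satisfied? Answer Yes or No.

Row 1: (1,1)S 0/0 ok · (1,4)N 0/1 unhappy · (1,5)S 0/2 unhappy
Row 2: (2,2)N 0/1 unhappy · (2,5)N 1/3 unhappy · (2,6)N 2/2 ok · (2,7)N 1/2 unhappy
Row 3: (3,2)S 2/3 ok · (3,3)S 2/2 ok · (3,5)S 1/2 unhappy · (3,7)S 1/2 unhappy
Row 4: (4,1)S 2/2 ok · (4,2)S 4/4 ok · (4,3)S 3/3 ok · (4,5)S 2/2 ok · (4,6)S 2/3 ok · (4,7)S 2/3 ok
Row 5: (5,1)S 2/2 ok · (5,2)S 3/3 ok · (5,3)S 2/2 ok · (5,6)N 1/2 unhappy · (5,7)N 1/2 unhappy
For instance (1,4) has only 0/1 same-type neighbors, below 5/8.

No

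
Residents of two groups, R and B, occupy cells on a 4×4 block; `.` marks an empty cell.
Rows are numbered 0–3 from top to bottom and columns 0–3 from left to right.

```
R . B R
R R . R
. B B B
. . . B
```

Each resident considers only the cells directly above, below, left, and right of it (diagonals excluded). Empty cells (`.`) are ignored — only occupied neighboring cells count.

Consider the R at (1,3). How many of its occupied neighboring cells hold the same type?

Occupied neighbors of (1,3): (0,3)=R, (2,3)=B.
Same type (R): 1 of 2.

1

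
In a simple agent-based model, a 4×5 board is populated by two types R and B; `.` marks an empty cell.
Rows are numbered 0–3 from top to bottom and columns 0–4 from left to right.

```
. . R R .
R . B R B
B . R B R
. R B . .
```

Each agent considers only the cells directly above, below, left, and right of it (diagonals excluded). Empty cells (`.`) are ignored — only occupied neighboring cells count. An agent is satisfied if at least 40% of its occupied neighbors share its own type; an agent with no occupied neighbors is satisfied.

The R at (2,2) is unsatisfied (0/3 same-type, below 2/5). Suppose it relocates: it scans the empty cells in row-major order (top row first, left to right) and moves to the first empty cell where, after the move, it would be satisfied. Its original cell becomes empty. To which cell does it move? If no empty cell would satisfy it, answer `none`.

Vacating (2,2). Empty cells in order:
  (0,0): 1/1 same-type → satisfied — stop here.

(0,0)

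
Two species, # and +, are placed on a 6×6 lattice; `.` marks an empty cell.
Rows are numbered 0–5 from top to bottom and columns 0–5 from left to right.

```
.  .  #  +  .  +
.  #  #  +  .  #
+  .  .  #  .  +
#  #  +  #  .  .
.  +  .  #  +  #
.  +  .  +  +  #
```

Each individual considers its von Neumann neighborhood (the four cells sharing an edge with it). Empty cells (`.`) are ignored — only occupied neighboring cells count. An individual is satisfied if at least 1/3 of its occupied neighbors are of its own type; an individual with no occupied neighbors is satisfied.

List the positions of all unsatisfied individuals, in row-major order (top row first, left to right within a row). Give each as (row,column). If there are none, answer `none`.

(0,5), (1,5), (2,0), (2,5), (3,2)

Row 0: (0,2)# 1/2 satisfied · (0,3)+ 1/2 satisfied · (0,5)+ 0/1 not
Row 1: (1,1)# 1/1 satisfied · (1,2)# 2/3 satisfied · (1,3)+ 1/3 satisfied · (1,5)# 0/2 not
Row 2: (2,0)+ 0/1 not · (2,3)# 1/2 satisfied · (2,5)+ 0/1 not
Row 3: (3,0)# 1/2 satisfied · (3,1)# 1/3 satisfied · (3,2)+ 0/2 not · (3,3)# 2/3 satisfied
Row 4: (4,1)+ 1/2 satisfied · (4,3)# 1/3 satisfied · (4,4)+ 1/3 satisfied · (4,5)# 1/2 satisfied
Row 5: (5,1)+ 1/1 satisfied · (5,3)+ 1/2 satisfied · (5,4)+ 2/3 satisfied · (5,5)# 1/2 satisfied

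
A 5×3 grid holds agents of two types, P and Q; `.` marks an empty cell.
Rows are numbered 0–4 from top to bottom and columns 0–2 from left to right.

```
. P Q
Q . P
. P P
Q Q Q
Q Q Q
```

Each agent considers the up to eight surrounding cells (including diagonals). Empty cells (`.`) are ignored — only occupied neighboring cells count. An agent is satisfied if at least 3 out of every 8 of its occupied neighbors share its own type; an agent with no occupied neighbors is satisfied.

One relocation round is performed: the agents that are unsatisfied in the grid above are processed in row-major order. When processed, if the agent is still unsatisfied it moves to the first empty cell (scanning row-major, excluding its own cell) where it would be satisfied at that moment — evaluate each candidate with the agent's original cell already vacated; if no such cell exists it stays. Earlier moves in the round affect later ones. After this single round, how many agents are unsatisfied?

Initially unsatisfied (in order): (0,1), (0,2), (1,0), (2,1).
  (0,1) → (1,1).
  (0,2) → (0,0).
  (1,0) → (2,0).
  (2,1): now satisfied by earlier moves; stays.
Resulting grid:
Q . .
. P P
Q P P
Q Q Q
Q Q Q
Unsatisfied now: (0,0).

1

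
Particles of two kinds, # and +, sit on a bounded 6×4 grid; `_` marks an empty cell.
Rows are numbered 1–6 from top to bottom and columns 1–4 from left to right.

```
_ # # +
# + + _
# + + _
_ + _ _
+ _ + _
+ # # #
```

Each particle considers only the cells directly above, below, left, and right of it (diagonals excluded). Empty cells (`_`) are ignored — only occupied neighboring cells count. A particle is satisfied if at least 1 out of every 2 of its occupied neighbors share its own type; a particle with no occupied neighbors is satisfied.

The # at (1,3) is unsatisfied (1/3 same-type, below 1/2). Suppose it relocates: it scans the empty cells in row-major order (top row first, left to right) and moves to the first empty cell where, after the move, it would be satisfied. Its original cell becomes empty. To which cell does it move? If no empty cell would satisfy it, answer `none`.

(1,1)

Vacating (1,3). Empty cells in order:
  (1,1): 2/2 same-type → satisfied — stop here.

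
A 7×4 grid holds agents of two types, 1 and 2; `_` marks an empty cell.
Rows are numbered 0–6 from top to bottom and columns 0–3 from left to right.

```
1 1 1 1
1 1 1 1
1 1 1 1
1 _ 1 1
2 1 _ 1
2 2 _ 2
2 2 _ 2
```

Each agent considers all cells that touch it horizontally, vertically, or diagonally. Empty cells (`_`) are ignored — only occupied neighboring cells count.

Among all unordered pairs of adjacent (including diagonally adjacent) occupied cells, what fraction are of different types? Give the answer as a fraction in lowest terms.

1/11

Scan each occupied cell's neighbors to the right and below (and the two forward diagonals) so each pair is counted once.
Row 0: 1(0,0)–1(0,1)= 1(0,0)–1(1,0)= 1(0,0)–1(1,1)= 1(0,1)–1(0,2)= 1(0,1)–1(1,1)= 1(0,1)–1(1,2)= 1(0,1)–1(1,0)= 1(0,2)–1(0,3)= 1(0,2)–1(1,2)= 1(0,2)–1(1,3)= 1(0,2)–1(1,1)= 1(0,3)–1(1,3)= 1(0,3)–1(1,2)=  → 0/13 unlike.
Row 1: 1(1,0)–1(1,1)= 1(1,0)–1(2,0)= 1(1,0)–1(2,1)= 1(1,1)–1(1,2)= 1(1,1)–1(2,1)= 1(1,1)–1(2,2)= 1(1,1)–1(2,0)= 1(1,2)–1(1,3)= 1(1,2)–1(2,2)= 1(1,2)–1(2,3)= 1(1,2)–1(2,1)= 1(1,3)–1(2,3)= 1(1,3)–1(2,2)=  → 0/13 unlike.
Row 2: 1(2,0)–1(2,1)= 1(2,0)–1(3,0)= 1(2,1)–1(2,2)= 1(2,1)–1(3,2)= 1(2,1)–1(3,0)= 1(2,2)–1(2,3)= 1(2,2)–1(3,2)= 1(2,2)–1(3,3)= 1(2,3)–1(3,3)= 1(2,3)–1(3,2)=  → 0/10 unlike.
Row 3: 1(3,0)–2(4,0)≠ 1(3,0)–1(4,1)= 1(3,2)–1(3,3)= 1(3,2)–1(4,3)= 1(3,2)–1(4,1)= 1(3,3)–1(4,3)=  → 1/6 unlike.
Row 4: 2(4,0)–1(4,1)≠ 2(4,0)–2(5,0)= 2(4,0)–2(5,1)= 1(4,1)–2(5,1)≠ 1(4,1)–2(5,0)≠ 1(4,3)–2(5,3)≠  → 4/6 unlike.
Row 5: 2(5,0)–2(5,1)= 2(5,0)–2(6,0)= 2(5,0)–2(6,1)= 2(5,1)–2(6,1)= 2(5,1)–2(6,0)= 2(5,3)–2(6,3)=  → 0/6 unlike.
Row 6: 2(6,0)–2(6,1)=  → 0/1 unlike.
Total adjacent occupied pairs: 55; unlike-type pairs: 5.
5/55 reduces to 1/11.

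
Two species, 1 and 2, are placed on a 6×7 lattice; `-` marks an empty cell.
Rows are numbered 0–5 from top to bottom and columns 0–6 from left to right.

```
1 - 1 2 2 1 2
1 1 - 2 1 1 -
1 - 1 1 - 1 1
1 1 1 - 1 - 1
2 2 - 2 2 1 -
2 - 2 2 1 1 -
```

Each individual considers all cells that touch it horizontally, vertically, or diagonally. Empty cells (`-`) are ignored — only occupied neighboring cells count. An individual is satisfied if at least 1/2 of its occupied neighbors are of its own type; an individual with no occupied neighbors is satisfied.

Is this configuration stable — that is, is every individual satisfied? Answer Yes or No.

No

(0,0)1 2/2 ✓
(0,2)1 1/3 ✗
(0,3)2 2/4 ✓
(0,4)2 2/5 ✗
(0,5)1 2/4 ✓
(0,6)2 0/2 ✗
(1,0)1 3/3 ✓
(1,1)1 5/5 ✓
(1,3)2 2/6 ✗
(1,4)1 4/7 ✓
(1,5)1 4/6 ✓
(2,0)1 4/4 ✓
(2,2)1 4/5 ✓
(2,3)1 4/5 ✓
(2,5)1 5/5 ✓
(2,6)1 3/3 ✓
(3,0)1 2/4 ✓
(3,1)1 4/6 ✓
(3,2)1 3/5 ✓
(3,4)1 3/5 ✓
(3,6)1 3/3 ✓
(4,0)2 2/4 ✓
(4,1)2 3/6 ✓
(4,3)2 3/6 ✓
(4,4)2 2/6 ✗
(4,5)1 4/5 ✓
(5,0)2 2/2 ✓
(5,2)2 3/3 ✓
(5,3)2 3/4 ✓
(5,4)1 2/5 ✗
(5,5)1 2/3 ✓
For instance (0,2) has only 1/3 same-type neighbors, below 1/2.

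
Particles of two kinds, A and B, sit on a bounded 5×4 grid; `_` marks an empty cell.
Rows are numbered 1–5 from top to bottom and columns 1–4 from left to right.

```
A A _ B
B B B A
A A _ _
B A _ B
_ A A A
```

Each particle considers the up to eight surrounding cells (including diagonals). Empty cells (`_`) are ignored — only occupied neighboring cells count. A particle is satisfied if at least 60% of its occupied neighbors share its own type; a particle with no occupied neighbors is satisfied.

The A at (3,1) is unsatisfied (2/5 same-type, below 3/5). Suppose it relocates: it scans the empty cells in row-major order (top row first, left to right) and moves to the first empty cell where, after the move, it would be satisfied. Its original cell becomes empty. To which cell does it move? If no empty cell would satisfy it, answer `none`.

(4,3)

Vacating (3,1). Empty cells in order:
  (1,3): 2/5 same-type → still unsatisfied.
  (3,3): 3/6 same-type → still unsatisfied.
  (3,4): 1/3 same-type → still unsatisfied.
  (4,3): 5/6 same-type → satisfied — stop here.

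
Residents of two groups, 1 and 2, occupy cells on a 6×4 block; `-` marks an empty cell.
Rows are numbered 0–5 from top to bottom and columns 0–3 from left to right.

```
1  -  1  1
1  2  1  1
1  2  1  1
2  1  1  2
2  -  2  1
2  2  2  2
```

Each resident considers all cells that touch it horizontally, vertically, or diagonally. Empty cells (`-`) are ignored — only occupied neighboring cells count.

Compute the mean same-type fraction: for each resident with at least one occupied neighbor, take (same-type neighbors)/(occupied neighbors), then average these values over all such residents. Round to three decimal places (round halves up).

(0,0)1 1/2
(0,2)1 3/4
(0,3)1 3/3
(1,0)1 2/4
(1,1)2 1/7
(1,2)1 5/7
(1,3)1 5/5
(2,0)1 2/5
(2,1)2 2/8
(2,2)1 5/8
(2,3)1 4/5
(3,0)2 2/4
(3,1)1 3/7
(3,2)1 4/7
(3,3)2 1/5
(4,0)2 3/4
(4,2)2 4/7
(4,3)1 1/5
(5,0)2 2/2
(5,1)2 4/4
(5,2)2 3/4
(5,3)2 2/3
Sum over 22 residents: 1/2 + 3/4 + 3/3 + 2/4 + 1/7 + 5/7 + 5/5 + 2/5 + 2/8 + 5/8 + 4/5 + 2/4 + 3/7 + 4/7 + 1/5 + 3/4 + 4/7 + 1/5 + 2/2 + 4/4 + 3/4 + 2/3 = 11189/840; mean = 11189/840 ÷ 22 = 11189/18480 = 0.605465… → 0.605.

0.605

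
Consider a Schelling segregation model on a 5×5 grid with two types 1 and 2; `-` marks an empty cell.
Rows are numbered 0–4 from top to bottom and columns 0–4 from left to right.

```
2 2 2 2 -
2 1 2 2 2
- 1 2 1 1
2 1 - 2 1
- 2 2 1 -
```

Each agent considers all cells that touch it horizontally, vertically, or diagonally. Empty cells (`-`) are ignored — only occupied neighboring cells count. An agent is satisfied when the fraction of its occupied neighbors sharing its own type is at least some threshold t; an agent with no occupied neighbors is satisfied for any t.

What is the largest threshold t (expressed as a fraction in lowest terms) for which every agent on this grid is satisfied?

(0,0)2 2/3
(0,1)2 4/5
(0,2)2 4/5
(0,3)2 4/4
(1,0)2 2/4
(1,1)1 1/7
(1,2)2 5/8
(1,3)2 5/7
(1,4)2 2/4
(2,1)1 2/6
(2,2)2 3/7
(2,3)1 2/7
(2,4)1 2/5
(3,0)2 1/3
(3,1)1 1/5
(3,3)2 2/6
(3,4)1 3/4
(4,1)2 2/3
(4,2)2 2/4
(4,3)1 1/3
The smallest same-type fraction is 1/7 at (1,1), which reduces to 1/7. Any threshold above that leaves this agent unsatisfied.

1/7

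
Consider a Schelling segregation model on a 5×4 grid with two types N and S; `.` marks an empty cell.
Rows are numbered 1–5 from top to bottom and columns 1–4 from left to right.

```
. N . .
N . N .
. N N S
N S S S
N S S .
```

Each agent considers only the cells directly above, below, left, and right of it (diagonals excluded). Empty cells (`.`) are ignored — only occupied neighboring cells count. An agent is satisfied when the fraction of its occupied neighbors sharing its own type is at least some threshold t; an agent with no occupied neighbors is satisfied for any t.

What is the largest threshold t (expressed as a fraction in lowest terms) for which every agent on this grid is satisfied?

(1,2)N — no occupied neighbors
(2,1)N — no occupied neighbors
(2,3)N 1/1
(3,2)N 1/2
(3,3)N 2/4
(3,4)S 1/2
(4,1)N 1/2
(4,2)S 2/4
(4,3)S 3/4
(4,4)S 2/2
(5,1)N 1/2
(5,2)S 2/3
(5,3)S 2/2
The smallest same-type fraction is 1/2 at (3,2), which reduces to 1/2. Any threshold above that leaves this agent unsatisfied.

1/2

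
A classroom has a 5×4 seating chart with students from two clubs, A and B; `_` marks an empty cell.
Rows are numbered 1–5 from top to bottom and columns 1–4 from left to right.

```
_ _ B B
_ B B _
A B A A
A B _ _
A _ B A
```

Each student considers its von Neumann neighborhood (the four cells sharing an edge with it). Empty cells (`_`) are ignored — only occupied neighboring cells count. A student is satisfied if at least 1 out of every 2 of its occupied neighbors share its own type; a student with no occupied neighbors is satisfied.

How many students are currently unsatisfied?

(1,3)B 2/2 ok
(1,4)B 1/1 ok
(2,2)B 2/2 ok
(2,3)B 2/3 ok
(3,1)A 1/2 ok
(3,2)B 2/4 ok
(3,3)A 1/3 unhappy
(3,4)A 1/1 ok
(4,1)A 2/3 ok
(4,2)B 1/2 ok
(5,1)A 1/1 ok
(5,3)B 0/1 unhappy
(5,4)A 0/1 unhappy
Unsatisfied: (3,3), (5,3), (5,4) — 3 in total.

3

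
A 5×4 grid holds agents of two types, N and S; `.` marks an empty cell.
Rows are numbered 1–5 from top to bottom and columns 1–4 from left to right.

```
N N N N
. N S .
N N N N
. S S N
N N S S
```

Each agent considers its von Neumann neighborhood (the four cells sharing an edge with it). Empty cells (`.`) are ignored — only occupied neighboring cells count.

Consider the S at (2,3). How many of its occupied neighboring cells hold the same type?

Occupied neighbors of (2,3): (1,3)=N, (3,3)=N, (2,2)=N.
Same type (S): 0 of 3.

0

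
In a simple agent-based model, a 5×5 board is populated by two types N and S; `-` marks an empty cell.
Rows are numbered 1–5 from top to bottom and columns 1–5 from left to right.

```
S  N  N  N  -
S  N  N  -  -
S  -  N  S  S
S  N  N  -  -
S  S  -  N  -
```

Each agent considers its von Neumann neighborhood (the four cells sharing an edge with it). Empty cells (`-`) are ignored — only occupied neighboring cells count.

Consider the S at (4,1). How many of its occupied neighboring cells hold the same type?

2

Occupied neighbors of (4,1): (3,1)=S, (5,1)=S, (4,2)=N.
Same type (S): 2 of 3.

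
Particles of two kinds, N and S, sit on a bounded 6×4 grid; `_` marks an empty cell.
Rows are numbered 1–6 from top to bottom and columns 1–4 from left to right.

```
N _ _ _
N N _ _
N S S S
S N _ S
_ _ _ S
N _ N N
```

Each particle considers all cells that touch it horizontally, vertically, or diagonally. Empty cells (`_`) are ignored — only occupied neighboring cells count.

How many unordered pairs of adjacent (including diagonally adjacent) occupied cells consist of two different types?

10

Scan each occupied cell's neighbors to the right and below (and the two forward diagonals) so each pair is counted once.
From row 1: 0 unlike of 2 pairs (running 0/2).
From row 2: 3 unlike of 6 pairs (running 3/8).
From row 3: 4 unlike of 10 pairs (running 7/18).
From row 4: 1 unlike of 2 pairs (running 8/20).
From row 5: 2 unlike of 2 pairs (running 10/22).
From row 6: 0 unlike of 1 pairs (running 10/23).
Total adjacent occupied pairs: 23; unlike-type pairs: 10.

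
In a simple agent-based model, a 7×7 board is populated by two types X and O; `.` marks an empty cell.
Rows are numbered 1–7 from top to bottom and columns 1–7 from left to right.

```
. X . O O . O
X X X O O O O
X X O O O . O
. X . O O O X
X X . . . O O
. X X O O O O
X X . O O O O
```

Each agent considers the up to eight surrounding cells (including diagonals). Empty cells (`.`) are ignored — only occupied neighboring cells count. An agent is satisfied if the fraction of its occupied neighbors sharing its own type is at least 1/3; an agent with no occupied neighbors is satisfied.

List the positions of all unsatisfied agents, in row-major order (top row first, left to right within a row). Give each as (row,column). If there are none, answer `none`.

(1,2)X 3/3 ok
(1,4)O 3/4 ok
(1,5)O 4/4 ok
(1,7)O 2/2 ok
(2,1)X 4/4 ok
(2,2)X 5/6 ok
(2,3)X 3/7 ok
(2,4)O 6/7 ok
(2,5)O 6/6 ok
(2,6)O 6/6 ok
(2,7)O 3/3 ok
(3,1)X 4/4 ok
(3,2)X 5/6 ok
(3,3)O 3/7 ok
(3,4)O 6/7 ok
(3,5)O 7/7 ok
(3,7)O 3/4 ok
(4,2)X 4/5 ok
(4,4)O 4/4 ok
(4,5)O 5/5 ok
(4,6)O 5/6 ok
(4,7)X 0/4 unhappy
(5,1)X 3/3 ok
(5,2)X 4/4 ok
(5,6)O 6/7 ok
(5,7)O 4/5 ok
(6,2)X 5/5 ok
(6,3)X 3/5 ok
(6,4)O 3/4 ok
(6,5)O 6/6 ok
(6,6)O 7/7 ok
(6,7)O 5/5 ok
(7,1)X 2/2 ok
(7,2)X 3/3 ok
(7,4)O 3/4 ok
(7,5)O 5/5 ok
(7,6)O 5/5 ok
(7,7)O 3/3 ok

(4,7)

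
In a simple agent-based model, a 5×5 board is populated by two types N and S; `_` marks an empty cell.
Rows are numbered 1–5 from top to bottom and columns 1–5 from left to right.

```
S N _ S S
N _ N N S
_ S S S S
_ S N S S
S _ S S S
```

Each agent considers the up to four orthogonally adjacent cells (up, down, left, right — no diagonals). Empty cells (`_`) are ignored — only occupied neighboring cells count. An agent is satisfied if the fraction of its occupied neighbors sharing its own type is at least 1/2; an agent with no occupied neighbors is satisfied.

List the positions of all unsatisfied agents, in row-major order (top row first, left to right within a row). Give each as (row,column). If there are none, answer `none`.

(1,1), (1,2), (2,1), (2,4), (4,3)

(1,1)S 0/2 not
(1,2)N 0/1 not
(1,4)S 1/2 satisfied
(1,5)S 2/2 satisfied
(2,1)N 0/1 not
(2,3)N 1/2 satisfied
(2,4)N 1/4 not
(2,5)S 2/3 satisfied
(3,2)S 2/2 satisfied
(3,3)S 2/4 satisfied
(3,4)S 3/4 satisfied
(3,5)S 3/3 satisfied
(4,2)S 1/2 satisfied
(4,3)N 0/4 not
(4,4)S 3/4 satisfied
(4,5)S 3/3 satisfied
(5,1)S 0/0 satisfied
(5,3)S 1/2 satisfied
(5,4)S 3/3 satisfied
(5,5)S 2/2 satisfied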